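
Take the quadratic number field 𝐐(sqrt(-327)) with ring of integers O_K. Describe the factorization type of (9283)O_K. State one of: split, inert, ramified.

-327 mod 4 = 1, hence disc K = -327 and O_K = ℤ[(1+√-327)/2].
9283 ∤ -327, so 9283 is unramified.
(-327/9283) = 8956^4641 mod 9283 = 9282, giving Legendre symbol -1.
Legendre symbol -1 ⇒ 9283 is inert.

inert — (9283) stays prime in O_K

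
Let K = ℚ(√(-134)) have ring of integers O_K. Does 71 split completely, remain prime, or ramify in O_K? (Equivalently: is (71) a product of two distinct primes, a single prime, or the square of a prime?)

71 splits in O_K

Since -134 ≢ 1 mod 4, the ring of integers is ℤ[√-134] with discriminant 4·(-134) = -536.
disc(K) = -536 is not divisible by 71; 71 is unramified.
Legendre symbol by Euler's criterion: (-134/71) ≡ (-134)^35 ≡ 1 (mod 71), i.e. (-134/71) = 1.
(-134/71) = 1, so 71 splits.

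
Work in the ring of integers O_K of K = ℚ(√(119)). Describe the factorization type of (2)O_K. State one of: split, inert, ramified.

Since 119 ≢ 1 mod 4, the ring of integers is ℤ[√119] with discriminant 4·119 = 476.
Ramification test: 2 | 476. The prime 2 ramifies in K.

ramified — (2) = 𝔭²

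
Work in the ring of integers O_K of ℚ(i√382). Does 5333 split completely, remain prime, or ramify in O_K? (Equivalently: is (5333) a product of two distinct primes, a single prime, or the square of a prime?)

-382 mod 4 = 2, hence disc K = 4·(-382) = -1528 and O_K = ℤ[√-382].
Since gcd(5333, -1528) = 1 the prime 5333 does not ramify.
(-382/5333) = 4951^2666 mod 5333 = 1, giving Legendre symbol 1.
(-382/5333) = 1, so 5333 splits.

split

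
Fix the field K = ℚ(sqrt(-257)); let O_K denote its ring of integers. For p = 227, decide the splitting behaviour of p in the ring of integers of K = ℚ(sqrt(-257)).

d = -257 ≡ 3 (mod 4), so O_K = ℤ[√-257] and disc(K) = 4d = -1028.
Since gcd(227, -1028) = 1 the prime 227 does not ramify.
(-257/227) = 197^113 mod 227 = 226, giving Legendre symbol -1.
d is a non-residue mod p, hence 227 remains inert in O_K.

remains prime (inert)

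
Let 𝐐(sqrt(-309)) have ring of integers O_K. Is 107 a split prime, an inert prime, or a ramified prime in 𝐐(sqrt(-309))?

splits completely

-309 mod 4 = 3, hence disc K = 4·(-309) = -1236 and O_K = ℤ[√-309].
Since gcd(107, -1236) = 1 the prime 107 does not ramify.
Euler's criterion: (-309)^53 mod 107 = 1. Thus (-309|107) = 1.
d is a quadratic residue mod p, hence 107 splits in O_K.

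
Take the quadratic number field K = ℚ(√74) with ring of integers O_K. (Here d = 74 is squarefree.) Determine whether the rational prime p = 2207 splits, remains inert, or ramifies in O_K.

inert — (2207) stays prime in O_K

Since 74 ≢ 1 mod 4, the ring of integers is ℤ[√74] with discriminant 4·74 = 296.
2207 ∤ 296, so 2207 is unramified.
Compute (74/2207) via Euler: 74^((2207-1)/2) mod 2207 = 2206, so (74/2207) = -1.
d is a non-residue mod p, hence 2207 remains inert in O_K.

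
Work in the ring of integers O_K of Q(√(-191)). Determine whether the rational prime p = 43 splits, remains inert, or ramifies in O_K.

d = -191 ≡ 1 (mod 4), so O_K = ℤ[(1+√-191)/2] and disc(K) = d = -191.
Since gcd(43, -191) = 1 the prime 43 does not ramify.
Legendre symbol by Euler's criterion: (-191/43) ≡ (-191)^21 ≡ 1 (mod 43), i.e. (-191/43) = 1.
d is a quadratic residue mod p, hence 43 splits in O_K.

splits completely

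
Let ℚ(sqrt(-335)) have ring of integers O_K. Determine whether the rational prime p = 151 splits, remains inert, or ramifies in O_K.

split — (151) = 𝔭₁𝔭₂ with 𝔭₁ ≠ 𝔭₂

-335 mod 4 = 1, hence disc K = -335 and O_K = ℤ[(1+√-335)/2].
disc(K) = -335 is not divisible by 151; 151 is unramified.
Euler's criterion: (-335)^75 mod 151 = 1. Thus (-335|151) = 1.
Legendre symbol 1 ⇒ 151 is split.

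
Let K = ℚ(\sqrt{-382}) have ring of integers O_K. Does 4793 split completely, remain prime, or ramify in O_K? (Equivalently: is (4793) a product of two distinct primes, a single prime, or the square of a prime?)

p splits

d = -382 ≡ 2 (mod 4), so O_K = ℤ[√-382] and disc(K) = 4d = -1528.
Since gcd(4793, -1528) = 1 the prime 4793 does not ramify.
Compute (-382/4793) via Euler: 4411^((4793-1)/2) mod 4793 = 1, so (-382/4793) = 1.
d is a quadratic residue mod p, hence 4793 splits in O_K.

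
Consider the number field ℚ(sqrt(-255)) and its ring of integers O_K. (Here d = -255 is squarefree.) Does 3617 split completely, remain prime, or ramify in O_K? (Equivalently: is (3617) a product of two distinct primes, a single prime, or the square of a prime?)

splits completely

-255 mod 4 = 1, hence disc K = -255 and O_K = ℤ[(1+√-255)/2].
disc(K) = -255 is not divisible by 3617; 3617 is unramified.
Euler's criterion: (-255)^1808 mod 3617 = 1. Thus (-255|3617) = 1.
(-255/3617) = 1, so 3617 splits.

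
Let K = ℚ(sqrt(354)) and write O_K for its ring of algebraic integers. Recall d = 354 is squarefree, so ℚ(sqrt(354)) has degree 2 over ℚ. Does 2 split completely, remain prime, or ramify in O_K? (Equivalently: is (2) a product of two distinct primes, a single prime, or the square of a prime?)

ramified — (2) = 𝔭²

354 mod 4 = 2, hence disc K = 4·354 = 1416 and O_K = ℤ[√354].
2 divides disc(K) = 1416, so 2 ramifies.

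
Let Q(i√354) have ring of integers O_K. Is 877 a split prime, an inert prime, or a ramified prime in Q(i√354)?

inert — (877) stays prime in O_K

-354 mod 4 = 2, hence disc K = 4·(-354) = -1416 and O_K = ℤ[√-354].
Since gcd(877, -1416) = 1 the prime 877 does not ramify.
(-354/877) = 523^438 mod 877 = 876, giving Legendre symbol -1.
Legendre symbol -1 ⇒ 877 is inert.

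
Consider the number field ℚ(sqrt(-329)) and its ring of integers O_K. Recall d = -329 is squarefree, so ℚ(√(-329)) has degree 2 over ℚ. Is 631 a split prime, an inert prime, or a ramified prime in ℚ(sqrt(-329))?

631 splits in O_K

-329 mod 4 = 3, hence disc K = 4·(-329) = -1316 and O_K = ℤ[√-329].
disc(K) = -1316 is not divisible by 631; 631 is unramified.
Legendre symbol by Euler's criterion: (-329/631) ≡ (-329)^315 ≡ 1 (mod 631), i.e. (-329/631) = 1.
d is a quadratic residue mod p, hence 631 splits in O_K.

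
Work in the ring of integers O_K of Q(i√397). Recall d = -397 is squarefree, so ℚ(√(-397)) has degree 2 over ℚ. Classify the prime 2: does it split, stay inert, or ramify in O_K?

d = -397 ≡ 3 (mod 4), so O_K = ℤ[√-397] and disc(K) = 4d = -1588.
disc(K) = -1588 = 2·(-794), so p = 2 is ramified.

ramifies in O_K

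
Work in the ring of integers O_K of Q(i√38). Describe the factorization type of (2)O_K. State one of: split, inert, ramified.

2 is ramified

-38 mod 4 = 2, hence disc K = 4·(-38) = -152 and O_K = ℤ[√-38].
2 divides disc(K) = -152, so 2 ramifies.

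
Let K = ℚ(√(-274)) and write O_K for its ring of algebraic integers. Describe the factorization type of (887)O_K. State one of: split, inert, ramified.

d = -274 ≡ 2 (mod 4), so O_K = ℤ[√-274] and disc(K) = 4d = -1096.
Since gcd(887, -1096) = 1 the prime 887 does not ramify.
(-274/887) = 613^443 mod 887 = 886, giving Legendre symbol -1.
(-274/887) = -1, so 887 is inert.

inert — (887) stays prime in O_K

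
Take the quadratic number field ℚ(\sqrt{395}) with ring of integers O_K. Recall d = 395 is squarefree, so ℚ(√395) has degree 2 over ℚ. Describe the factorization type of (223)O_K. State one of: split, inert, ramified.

split

395 mod 4 = 3, hence disc K = 4·395 = 1580 and O_K = ℤ[√395].
223 ∤ 1580, so 223 is unramified.
(395/223) = 172^111 mod 223 = 1, giving Legendre symbol 1.
Legendre symbol 1 ⇒ 223 is split.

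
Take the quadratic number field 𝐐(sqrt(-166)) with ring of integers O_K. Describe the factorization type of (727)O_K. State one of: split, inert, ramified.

-166 mod 4 = 2, hence disc K = 4·(-166) = -664 and O_K = ℤ[√-166].
disc(K) = -664 is not divisible by 727; 727 is unramified.
Compute (-166/727) via Euler: 561^((727-1)/2) mod 727 = 1, so (-166/727) = 1.
(-166/727) = 1, so 727 splits.

p splits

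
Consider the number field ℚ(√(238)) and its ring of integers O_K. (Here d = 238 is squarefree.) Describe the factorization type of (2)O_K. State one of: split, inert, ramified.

ramified — (2) = 𝔭²

238 mod 4 = 2, hence disc K = 4·238 = 952 and O_K = ℤ[√238].
2 divides disc(K) = 952, so 2 ramifies.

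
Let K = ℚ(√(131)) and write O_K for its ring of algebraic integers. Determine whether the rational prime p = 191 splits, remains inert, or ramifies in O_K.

d = 131 ≡ 3 (mod 4), so O_K = ℤ[√131] and disc(K) = 4d = 524.
Since gcd(191, 524) = 1 the prime 191 does not ramify.
Legendre symbol by Euler's criterion: (131/191) ≡ 131^95 ≡ 190 (mod 191), i.e. (131/191) = -1.
(131/191) = -1, so 191 is inert.

191 remains inert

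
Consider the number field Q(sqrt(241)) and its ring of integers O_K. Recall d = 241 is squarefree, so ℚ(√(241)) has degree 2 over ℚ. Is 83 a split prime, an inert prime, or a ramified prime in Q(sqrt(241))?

83 splits in O_K

241 mod 4 = 1, hence disc K = 241 and O_K = ℤ[(1+√241)/2].
disc(K) = 241 is not divisible by 83; 83 is unramified.
Euler's criterion: 241^41 mod 83 = 1. Thus (241|83) = 1.
Legendre symbol 1 ⇒ 83 is split.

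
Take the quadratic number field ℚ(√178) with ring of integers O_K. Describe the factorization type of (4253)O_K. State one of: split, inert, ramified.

split — (4253) = 𝔭₁𝔭₂ with 𝔭₁ ≠ 𝔭₂

Since 178 ≢ 1 mod 4, the ring of integers is ℤ[√178] with discriminant 4·178 = 712.
Since gcd(4253, 712) = 1 the prime 4253 does not ramify.
Legendre symbol by Euler's criterion: (178/4253) ≡ 178^2126 ≡ 1 (mod 4253), i.e. (178/4253) = 1.
d is a quadratic residue mod p, hence 4253 splits in O_K.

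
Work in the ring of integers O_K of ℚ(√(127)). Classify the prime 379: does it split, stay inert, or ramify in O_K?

Since 127 ≢ 1 mod 4, the ring of integers is ℤ[√127] with discriminant 4·127 = 508.
disc(K) = 508 is not divisible by 379; 379 is unramified.
(127/379) = 127^189 mod 379 = 1, giving Legendre symbol 1.
Legendre symbol 1 ⇒ 379 is split.

p splits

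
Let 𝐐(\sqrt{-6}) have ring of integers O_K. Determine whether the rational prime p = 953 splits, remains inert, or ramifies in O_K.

p is inert

-6 mod 4 = 2, hence disc K = 4·(-6) = -24 and O_K = ℤ[√-6].
Since gcd(953, -24) = 1 the prime 953 does not ramify.
Compute (-6/953) via Euler: 947^((953-1)/2) mod 953 = 952, so (-6/953) = -1.
d is a non-residue mod p, hence 953 remains inert in O_K.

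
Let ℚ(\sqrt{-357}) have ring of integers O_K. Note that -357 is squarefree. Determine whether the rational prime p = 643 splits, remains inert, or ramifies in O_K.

Since -357 ≢ 1 mod 4, the ring of integers is ℤ[√-357] with discriminant 4·(-357) = -1428.
Since gcd(643, -1428) = 1 the prime 643 does not ramify.
(-357/643) = 286^321 mod 643 = 642, giving Legendre symbol -1.
d is a non-residue mod p, hence 643 remains inert in O_K.

inert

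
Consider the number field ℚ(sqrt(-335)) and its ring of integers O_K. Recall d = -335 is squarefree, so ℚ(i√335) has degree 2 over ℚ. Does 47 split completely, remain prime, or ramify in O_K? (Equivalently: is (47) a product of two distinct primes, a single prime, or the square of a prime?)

inert — (47) stays prime in O_K

-335 mod 4 = 1, hence disc K = -335 and O_K = ℤ[(1+√-335)/2].
47 ∤ -335, so 47 is unramified.
Compute (-335/47) via Euler: 41^((47-1)/2) mod 47 = 46, so (-335/47) = -1.
d is a non-residue mod p, hence 47 remains inert in O_K.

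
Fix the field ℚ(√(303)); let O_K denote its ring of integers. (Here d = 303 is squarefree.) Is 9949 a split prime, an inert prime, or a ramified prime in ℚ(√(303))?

remains prime (inert)

d = 303 ≡ 3 (mod 4), so O_K = ℤ[√303] and disc(K) = 4d = 1212.
Since gcd(9949, 1212) = 1 the prime 9949 does not ramify.
Legendre symbol by Euler's criterion: (303/9949) ≡ 303^4974 ≡ 9948 (mod 9949), i.e. (303/9949) = -1.
d is a non-residue mod p, hence 9949 remains inert in O_K.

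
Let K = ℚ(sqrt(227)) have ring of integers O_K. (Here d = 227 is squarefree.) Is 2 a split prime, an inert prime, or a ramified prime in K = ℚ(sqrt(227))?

Since 227 ≢ 1 mod 4, the ring of integers is ℤ[√227] with discriminant 4·227 = 908.
2 divides disc(K) = 908, so 2 ramifies.

ramifies in O_K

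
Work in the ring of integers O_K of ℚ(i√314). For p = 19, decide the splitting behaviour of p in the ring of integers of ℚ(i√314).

p splits

d = -314 ≡ 2 (mod 4), so O_K = ℤ[√-314] and disc(K) = 4d = -1256.
disc(K) = -1256 is not divisible by 19; 19 is unramified.
Compute (-314/19) via Euler: 9^((19-1)/2) mod 19 = 1, so (-314/19) = 1.
Legendre symbol 1 ⇒ 19 is split.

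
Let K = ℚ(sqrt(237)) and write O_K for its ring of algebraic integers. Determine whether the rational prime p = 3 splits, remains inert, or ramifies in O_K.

Since 237 ≡ 1 mod 4, the ring of integers is ℤ[(1+√237)/2] with discriminant 237.
disc(K) = 237 = 3·79, so p = 3 is ramified.

3 is ramified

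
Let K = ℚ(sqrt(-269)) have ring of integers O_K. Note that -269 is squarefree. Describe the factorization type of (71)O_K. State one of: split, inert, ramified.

splits completely

Since -269 ≢ 1 mod 4, the ring of integers is ℤ[√-269] with discriminant 4·(-269) = -1076.
disc(K) = -1076 is not divisible by 71; 71 is unramified.
Euler's criterion: (-269)^35 mod 71 = 1. Thus (-269|71) = 1.
Legendre symbol 1 ⇒ 71 is split.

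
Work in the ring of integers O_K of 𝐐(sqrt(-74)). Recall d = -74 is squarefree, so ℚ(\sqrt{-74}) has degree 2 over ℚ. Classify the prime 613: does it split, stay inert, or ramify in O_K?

inert — (613) stays prime in O_K

-74 mod 4 = 2, hence disc K = 4·(-74) = -296 and O_K = ℤ[√-74].
613 ∤ -296, so 613 is unramified.
Legendre symbol by Euler's criterion: (-74/613) ≡ (-74)^306 ≡ 612 (mod 613), i.e. (-74/613) = -1.
d is a non-residue mod p, hence 613 remains inert in O_K.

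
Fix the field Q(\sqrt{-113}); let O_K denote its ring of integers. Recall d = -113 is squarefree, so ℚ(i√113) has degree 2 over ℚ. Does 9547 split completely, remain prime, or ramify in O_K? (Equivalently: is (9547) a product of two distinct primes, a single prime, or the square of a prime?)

Since -113 ≢ 1 mod 4, the ring of integers is ℤ[√-113] with discriminant 4·(-113) = -452.
9547 ∤ -452, so 9547 is unramified.
Legendre symbol by Euler's criterion: (-113/9547) ≡ (-113)^4773 ≡ 1 (mod 9547), i.e. (-113/9547) = 1.
(-113/9547) = 1, so 9547 splits.

p splits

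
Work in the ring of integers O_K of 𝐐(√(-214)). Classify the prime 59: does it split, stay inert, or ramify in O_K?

-214 mod 4 = 2, hence disc K = 4·(-214) = -856 and O_K = ℤ[√-214].
disc(K) = -856 is not divisible by 59; 59 is unramified.
(-214/59) = 22^29 mod 59 = 1, giving Legendre symbol 1.
Legendre symbol 1 ⇒ 59 is split.

splits completely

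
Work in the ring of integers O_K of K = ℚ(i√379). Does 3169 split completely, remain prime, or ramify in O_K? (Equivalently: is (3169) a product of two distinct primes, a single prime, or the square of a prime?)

splits completely

-379 mod 4 = 1, hence disc K = -379 and O_K = ℤ[(1+√-379)/2].
disc(K) = -379 is not divisible by 3169; 3169 is unramified.
(-379/3169) = 2790^1584 mod 3169 = 1, giving Legendre symbol 1.
(-379/3169) = 1, so 3169 splits.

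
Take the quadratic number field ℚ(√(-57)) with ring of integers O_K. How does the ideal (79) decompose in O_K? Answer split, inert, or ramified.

splits completely

Since -57 ≢ 1 mod 4, the ring of integers is ℤ[√-57] with discriminant 4·(-57) = -228.
disc(K) = -228 is not divisible by 79; 79 is unramified.
(-57/79) = 22^39 mod 79 = 1, giving Legendre symbol 1.
(-57/79) = 1, so 79 splits.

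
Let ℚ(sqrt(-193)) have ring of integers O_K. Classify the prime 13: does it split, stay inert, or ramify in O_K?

-193 mod 4 = 3, hence disc K = 4·(-193) = -772 and O_K = ℤ[√-193].
13 ∤ -772, so 13 is unramified.
Compute (-193/13) via Euler: 2^((13-1)/2) mod 13 = 12, so (-193/13) = -1.
Legendre symbol -1 ⇒ 13 is inert.

inert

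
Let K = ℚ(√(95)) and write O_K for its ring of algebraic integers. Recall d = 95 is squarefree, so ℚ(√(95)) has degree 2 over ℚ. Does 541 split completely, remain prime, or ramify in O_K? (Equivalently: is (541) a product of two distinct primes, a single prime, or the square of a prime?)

Since 95 ≢ 1 mod 4, the ring of integers is ℤ[√95] with discriminant 4·95 = 380.
541 ∤ 380, so 541 is unramified.
(95/541) = 95^270 mod 541 = 1, giving Legendre symbol 1.
Legendre symbol 1 ⇒ 541 is split.

split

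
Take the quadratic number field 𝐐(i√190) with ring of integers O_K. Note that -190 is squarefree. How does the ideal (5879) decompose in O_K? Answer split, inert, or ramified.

p is inert

d = -190 ≡ 2 (mod 4), so O_K = ℤ[√-190] and disc(K) = 4d = -760.
disc(K) = -760 is not divisible by 5879; 5879 is unramified.
(-190/5879) = 5689^2939 mod 5879 = 5878, giving Legendre symbol -1.
(-190/5879) = -1, so 5879 is inert.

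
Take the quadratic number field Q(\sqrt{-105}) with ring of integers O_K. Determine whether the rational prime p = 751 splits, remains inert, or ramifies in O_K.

-105 mod 4 = 3, hence disc K = 4·(-105) = -420 and O_K = ℤ[√-105].
Since gcd(751, -420) = 1 the prime 751 does not ramify.
Legendre symbol by Euler's criterion: (-105/751) ≡ (-105)^375 ≡ 750 (mod 751), i.e. (-105/751) = -1.
Legendre symbol -1 ⇒ 751 is inert.

751 remains inert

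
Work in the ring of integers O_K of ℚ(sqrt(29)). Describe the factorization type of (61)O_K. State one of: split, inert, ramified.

29 mod 4 = 1, hence disc K = 29 and O_K = ℤ[(1+√29)/2].
Since gcd(61, 29) = 1 the prime 61 does not ramify.
(29/61) = 29^30 mod 61 = 60, giving Legendre symbol -1.
Legendre symbol -1 ⇒ 61 is inert.

inert — (61) stays prime in O_K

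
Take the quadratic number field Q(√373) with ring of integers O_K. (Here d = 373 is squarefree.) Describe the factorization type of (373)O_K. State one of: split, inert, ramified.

373 is ramified

373 mod 4 = 1, hence disc K = 373 and O_K = ℤ[(1+√373)/2].
disc(K) = 373 = 373·1, so p = 373 is ramified.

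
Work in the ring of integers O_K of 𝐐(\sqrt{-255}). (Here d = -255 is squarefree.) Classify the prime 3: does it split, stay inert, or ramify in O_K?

p ramifies

Since -255 ≡ 1 mod 4, the ring of integers is ℤ[(1+√-255)/2] with discriminant -255.
disc(K) = -255 = 3·(-85), so p = 3 is ramified.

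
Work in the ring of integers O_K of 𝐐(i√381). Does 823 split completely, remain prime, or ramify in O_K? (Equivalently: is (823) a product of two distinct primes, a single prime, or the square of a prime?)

Since -381 ≢ 1 mod 4, the ring of integers is ℤ[√-381] with discriminant 4·(-381) = -1524.
823 ∤ -1524, so 823 is unramified.
Euler's criterion: (-381)^411 mod 823 = 822. Thus (-381|823) = -1.
Legendre symbol -1 ⇒ 823 is inert.

inert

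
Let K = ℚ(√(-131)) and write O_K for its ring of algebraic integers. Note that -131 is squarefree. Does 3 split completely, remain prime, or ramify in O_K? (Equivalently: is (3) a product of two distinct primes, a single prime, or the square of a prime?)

Since -131 ≡ 1 mod 4, the ring of integers is ℤ[(1+√-131)/2] with discriminant -131.
Since gcd(3, -131) = 1 the prime 3 does not ramify.
Euler's criterion: (-131)^1 mod 3 = 1. Thus (-131|3) = 1.
Legendre symbol 1 ⇒ 3 is split.

split — (3) = 𝔭₁𝔭₂ with 𝔭₁ ≠ 𝔭₂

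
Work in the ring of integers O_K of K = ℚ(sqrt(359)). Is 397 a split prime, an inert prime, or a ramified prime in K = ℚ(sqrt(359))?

Since 359 ≢ 1 mod 4, the ring of integers is ℤ[√359] with discriminant 4·359 = 1436.
397 ∤ 1436, so 397 is unramified.
(359/397) = 359^198 mod 397 = 396, giving Legendre symbol -1.
Legendre symbol -1 ⇒ 397 is inert.

inert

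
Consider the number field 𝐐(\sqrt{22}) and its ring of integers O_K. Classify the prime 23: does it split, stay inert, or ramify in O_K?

inert

d = 22 ≡ 2 (mod 4), so O_K = ℤ[√22] and disc(K) = 4d = 88.
disc(K) = 88 is not divisible by 23; 23 is unramified.
Legendre symbol by Euler's criterion: (22/23) ≡ 22^11 ≡ 22 (mod 23), i.e. (22/23) = -1.
(22/23) = -1, so 23 is inert.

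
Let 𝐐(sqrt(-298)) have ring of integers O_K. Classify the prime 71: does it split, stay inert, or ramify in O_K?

Since -298 ≢ 1 mod 4, the ring of integers is ℤ[√-298] with discriminant 4·(-298) = -1192.
Since gcd(71, -1192) = 1 the prime 71 does not ramify.
(-298/71) = 57^35 mod 71 = 1, giving Legendre symbol 1.
(-298/71) = 1, so 71 splits.

splits completely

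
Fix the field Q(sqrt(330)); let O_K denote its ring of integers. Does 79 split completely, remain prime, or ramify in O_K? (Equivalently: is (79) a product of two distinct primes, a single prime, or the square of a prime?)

Since 330 ≢ 1 mod 4, the ring of integers is ℤ[√330] with discriminant 4·330 = 1320.
disc(K) = 1320 is not divisible by 79; 79 is unramified.
Legendre symbol by Euler's criterion: (330/79) ≡ 330^39 ≡ 78 (mod 79), i.e. (330/79) = -1.
(330/79) = -1, so 79 is inert.

p is inert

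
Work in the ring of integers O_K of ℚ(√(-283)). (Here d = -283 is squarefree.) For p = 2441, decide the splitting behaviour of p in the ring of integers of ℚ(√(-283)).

d = -283 ≡ 1 (mod 4), so O_K = ℤ[(1+√-283)/2] and disc(K) = d = -283.
disc(K) = -283 is not divisible by 2441; 2441 is unramified.
Euler's criterion: (-283)^1220 mod 2441 = 2440. Thus (-283|2441) = -1.
(-283/2441) = -1, so 2441 is inert.

2441 remains inert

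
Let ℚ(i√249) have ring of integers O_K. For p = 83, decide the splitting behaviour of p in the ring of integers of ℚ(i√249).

Since -249 ≢ 1 mod 4, the ring of integers is ℤ[√-249] with discriminant 4·(-249) = -996.
Ramification test: 83 | -996. The prime 83 ramifies in K.

83 is ramified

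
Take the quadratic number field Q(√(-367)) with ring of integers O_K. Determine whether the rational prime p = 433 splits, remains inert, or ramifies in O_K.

d = -367 ≡ 1 (mod 4), so O_K = ℤ[(1+√-367)/2] and disc(K) = d = -367.
433 ∤ -367, so 433 is unramified.
Compute (-367/433) via Euler: 66^((433-1)/2) mod 433 = 1, so (-367/433) = 1.
d is a quadratic residue mod p, hence 433 splits in O_K.

split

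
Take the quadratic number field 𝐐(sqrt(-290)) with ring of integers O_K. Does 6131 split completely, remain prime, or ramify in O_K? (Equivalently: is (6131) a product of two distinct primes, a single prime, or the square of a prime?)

6131 remains inert

-290 mod 4 = 2, hence disc K = 4·(-290) = -1160 and O_K = ℤ[√-290].
6131 ∤ -1160, so 6131 is unramified.
Euler's criterion: (-290)^3065 mod 6131 = 6130. Thus (-290|6131) = -1.
Legendre symbol -1 ⇒ 6131 is inert.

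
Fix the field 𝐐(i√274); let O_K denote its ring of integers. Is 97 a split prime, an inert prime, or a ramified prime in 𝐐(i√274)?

-274 mod 4 = 2, hence disc K = 4·(-274) = -1096 and O_K = ℤ[√-274].
97 ∤ -1096, so 97 is unramified.
Legendre symbol by Euler's criterion: (-274/97) ≡ (-274)^48 ≡ 96 (mod 97), i.e. (-274/97) = -1.
(-274/97) = -1, so 97 is inert.

inert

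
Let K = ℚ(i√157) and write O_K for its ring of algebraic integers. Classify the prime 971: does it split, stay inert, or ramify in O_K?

Since -157 ≢ 1 mod 4, the ring of integers is ℤ[√-157] with discriminant 4·(-157) = -628.
Since gcd(971, -628) = 1 the prime 971 does not ramify.
Legendre symbol by Euler's criterion: (-157/971) ≡ (-157)^485 ≡ 1 (mod 971), i.e. (-157/971) = 1.
d is a quadratic residue mod p, hence 971 splits in O_K.

splits completely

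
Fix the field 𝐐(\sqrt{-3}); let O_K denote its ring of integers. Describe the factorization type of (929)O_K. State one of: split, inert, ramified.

Since -3 ≡ 1 mod 4, the ring of integers is ℤ[(1+√-3)/2] with discriminant -3.
929 ∤ -3, so 929 is unramified.
(-3/929) = 926^464 mod 929 = 928, giving Legendre symbol -1.
(-3/929) = -1, so 929 is inert.

929 remains inert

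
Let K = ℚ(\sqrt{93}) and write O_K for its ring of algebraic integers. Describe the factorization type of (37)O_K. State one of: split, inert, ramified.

93 mod 4 = 1, hence disc K = 93 and O_K = ℤ[(1+√93)/2].
37 ∤ 93, so 37 is unramified.
Euler's criterion: 93^18 mod 37 = 36. Thus (93|37) = -1.
(93/37) = -1, so 37 is inert.

p is inert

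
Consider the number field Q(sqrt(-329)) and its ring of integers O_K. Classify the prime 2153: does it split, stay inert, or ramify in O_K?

inert — (2153) stays prime in O_K

d = -329 ≡ 3 (mod 4), so O_K = ℤ[√-329] and disc(K) = 4d = -1316.
2153 ∤ -1316, so 2153 is unramified.
Euler's criterion: (-329)^1076 mod 2153 = 2152. Thus (-329|2153) = -1.
(-329/2153) = -1, so 2153 is inert.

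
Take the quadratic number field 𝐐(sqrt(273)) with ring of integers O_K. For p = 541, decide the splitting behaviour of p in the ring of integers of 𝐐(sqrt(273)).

273 mod 4 = 1, hence disc K = 273 and O_K = ℤ[(1+√273)/2].
disc(K) = 273 is not divisible by 541; 541 is unramified.
Euler's criterion: 273^270 mod 541 = 540. Thus (273|541) = -1.
(273/541) = -1, so 541 is inert.

inert — (541) stays prime in O_K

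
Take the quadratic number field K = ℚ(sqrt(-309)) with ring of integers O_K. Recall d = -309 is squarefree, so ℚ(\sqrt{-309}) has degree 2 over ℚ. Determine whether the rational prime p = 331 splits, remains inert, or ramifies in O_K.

d = -309 ≡ 3 (mod 4), so O_K = ℤ[√-309] and disc(K) = 4d = -1236.
disc(K) = -1236 is not divisible by 331; 331 is unramified.
Euler's criterion: (-309)^165 mod 331 = 1. Thus (-309|331) = 1.
Legendre symbol 1 ⇒ 331 is split.

splits completely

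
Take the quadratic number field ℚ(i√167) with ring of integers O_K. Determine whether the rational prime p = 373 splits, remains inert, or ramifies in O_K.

p is inert

d = -167 ≡ 1 (mod 4), so O_K = ℤ[(1+√-167)/2] and disc(K) = d = -167.
disc(K) = -167 is not divisible by 373; 373 is unramified.
Euler's criterion: (-167)^186 mod 373 = 372. Thus (-167|373) = -1.
(-167/373) = -1, so 373 is inert.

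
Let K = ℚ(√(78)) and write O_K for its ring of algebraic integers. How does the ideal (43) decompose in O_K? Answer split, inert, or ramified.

split

78 mod 4 = 2, hence disc K = 4·78 = 312 and O_K = ℤ[√78].
Since gcd(43, 312) = 1 the prime 43 does not ramify.
Compute (78/43) via Euler: 35^((43-1)/2) mod 43 = 1, so (78/43) = 1.
Legendre symbol 1 ⇒ 43 is split.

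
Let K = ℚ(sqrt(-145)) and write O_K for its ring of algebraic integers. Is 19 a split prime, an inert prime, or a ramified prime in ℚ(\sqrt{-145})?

-145 mod 4 = 3, hence disc K = 4·(-145) = -580 and O_K = ℤ[√-145].
disc(K) = -580 is not divisible by 19; 19 is unramified.
Compute (-145/19) via Euler: 7^((19-1)/2) mod 19 = 1, so (-145/19) = 1.
Legendre symbol 1 ⇒ 19 is split.

split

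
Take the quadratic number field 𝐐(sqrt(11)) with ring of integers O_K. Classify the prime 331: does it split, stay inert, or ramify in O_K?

11 mod 4 = 3, hence disc K = 4·11 = 44 and O_K = ℤ[√11].
331 ∤ 44, so 331 is unramified.
Legendre symbol by Euler's criterion: (11/331) ≡ 11^165 ≡ 330 (mod 331), i.e. (11/331) = -1.
d is a non-residue mod p, hence 331 remains inert in O_K.

331 remains inert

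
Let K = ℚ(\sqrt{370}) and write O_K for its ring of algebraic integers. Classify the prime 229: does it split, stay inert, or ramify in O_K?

Since 370 ≢ 1 mod 4, the ring of integers is ℤ[√370] with discriminant 4·370 = 1480.
disc(K) = 1480 is not divisible by 229; 229 is unramified.
(370/229) = 141^114 mod 229 = 228, giving Legendre symbol -1.
Legendre symbol -1 ⇒ 229 is inert.

229 remains inert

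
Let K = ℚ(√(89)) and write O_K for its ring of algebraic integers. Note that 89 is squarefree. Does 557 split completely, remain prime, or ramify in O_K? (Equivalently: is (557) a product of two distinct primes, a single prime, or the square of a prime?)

inert

Since 89 ≡ 1 mod 4, the ring of integers is ℤ[(1+√89)/2] with discriminant 89.
557 ∤ 89, so 557 is unramified.
Legendre symbol by Euler's criterion: (89/557) ≡ 89^278 ≡ 556 (mod 557), i.e. (89/557) = -1.
Legendre symbol -1 ⇒ 557 is inert.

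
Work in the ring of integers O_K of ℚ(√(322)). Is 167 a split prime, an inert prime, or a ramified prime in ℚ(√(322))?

inert

d = 322 ≡ 2 (mod 4), so O_K = ℤ[√322] and disc(K) = 4d = 1288.
disc(K) = 1288 is not divisible by 167; 167 is unramified.
Legendre symbol by Euler's criterion: (322/167) ≡ 322^83 ≡ 166 (mod 167), i.e. (322/167) = -1.
d is a non-residue mod p, hence 167 remains inert in O_K.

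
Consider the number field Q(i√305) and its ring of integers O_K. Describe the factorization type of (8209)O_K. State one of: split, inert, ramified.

inert — (8209) stays prime in O_K

-305 mod 4 = 3, hence disc K = 4·(-305) = -1220 and O_K = ℤ[√-305].
Since gcd(8209, -1220) = 1 the prime 8209 does not ramify.
Compute (-305/8209) via Euler: 7904^((8209-1)/2) mod 8209 = 8208, so (-305/8209) = -1.
Legendre symbol -1 ⇒ 8209 is inert.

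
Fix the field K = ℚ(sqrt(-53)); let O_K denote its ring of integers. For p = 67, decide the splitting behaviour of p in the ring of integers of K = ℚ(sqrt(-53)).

d = -53 ≡ 3 (mod 4), so O_K = ℤ[√-53] and disc(K) = 4d = -212.
67 ∤ -212, so 67 is unramified.
(-53/67) = 14^33 mod 67 = 1, giving Legendre symbol 1.
Legendre symbol 1 ⇒ 67 is split.

split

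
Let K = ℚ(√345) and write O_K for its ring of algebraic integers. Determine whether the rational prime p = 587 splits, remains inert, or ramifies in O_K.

d = 345 ≡ 1 (mod 4), so O_K = ℤ[(1+√345)/2] and disc(K) = d = 345.
Since gcd(587, 345) = 1 the prime 587 does not ramify.
(345/587) = 345^293 mod 587 = 1, giving Legendre symbol 1.
Legendre symbol 1 ⇒ 587 is split.

587 splits in O_K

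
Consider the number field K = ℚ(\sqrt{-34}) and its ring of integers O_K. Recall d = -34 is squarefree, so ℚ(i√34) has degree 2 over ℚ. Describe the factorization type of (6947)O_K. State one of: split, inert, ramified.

d = -34 ≡ 2 (mod 4), so O_K = ℤ[√-34] and disc(K) = 4d = -136.
disc(K) = -136 is not divisible by 6947; 6947 is unramified.
Legendre symbol by Euler's criterion: (-34/6947) ≡ (-34)^3473 ≡ 6946 (mod 6947), i.e. (-34/6947) = -1.
d is a non-residue mod p, hence 6947 remains inert in O_K.

inert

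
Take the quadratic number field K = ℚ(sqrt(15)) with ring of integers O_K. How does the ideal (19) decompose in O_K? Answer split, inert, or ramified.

19 remains inert

15 mod 4 = 3, hence disc K = 4·15 = 60 and O_K = ℤ[√15].
Since gcd(19, 60) = 1 the prime 19 does not ramify.
Euler's criterion: 15^9 mod 19 = 18. Thus (15|19) = -1.
(15/19) = -1, so 19 is inert.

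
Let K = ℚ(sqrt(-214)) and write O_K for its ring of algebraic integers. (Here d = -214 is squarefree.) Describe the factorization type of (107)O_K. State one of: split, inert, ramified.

d = -214 ≡ 2 (mod 4), so O_K = ℤ[√-214] and disc(K) = 4d = -856.
Ramification test: 107 | -856. The prime 107 ramifies in K.

p ramifies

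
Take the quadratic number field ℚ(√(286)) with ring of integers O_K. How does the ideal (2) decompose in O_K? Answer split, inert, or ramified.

ramified

286 mod 4 = 2, hence disc K = 4·286 = 1144 and O_K = ℤ[√286].
disc(K) = 1144 = 2·572, so p = 2 is ramified.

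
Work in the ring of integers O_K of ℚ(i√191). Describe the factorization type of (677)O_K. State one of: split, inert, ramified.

d = -191 ≡ 1 (mod 4), so O_K = ℤ[(1+√-191)/2] and disc(K) = d = -191.
Since gcd(677, -191) = 1 the prime 677 does not ramify.
Euler's criterion: (-191)^338 mod 677 = 1. Thus (-191|677) = 1.
d is a quadratic residue mod p, hence 677 splits in O_K.

677 splits in O_K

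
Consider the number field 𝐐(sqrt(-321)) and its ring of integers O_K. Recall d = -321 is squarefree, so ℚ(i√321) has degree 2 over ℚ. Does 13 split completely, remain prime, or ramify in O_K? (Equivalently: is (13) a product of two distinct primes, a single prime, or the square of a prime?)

d = -321 ≡ 3 (mod 4), so O_K = ℤ[√-321] and disc(K) = 4d = -1284.
Since gcd(13, -1284) = 1 the prime 13 does not ramify.
Legendre symbol by Euler's criterion: (-321/13) ≡ (-321)^6 ≡ 1 (mod 13), i.e. (-321/13) = 1.
Legendre symbol 1 ⇒ 13 is split.

13 splits in O_K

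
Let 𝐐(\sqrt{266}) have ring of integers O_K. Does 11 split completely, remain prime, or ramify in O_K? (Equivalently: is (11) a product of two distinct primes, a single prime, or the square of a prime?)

d = 266 ≡ 2 (mod 4), so O_K = ℤ[√266] and disc(K) = 4d = 1064.
Since gcd(11, 1064) = 1 the prime 11 does not ramify.
(266/11) = 2^5 mod 11 = 10, giving Legendre symbol -1.
(266/11) = -1, so 11 is inert.

inert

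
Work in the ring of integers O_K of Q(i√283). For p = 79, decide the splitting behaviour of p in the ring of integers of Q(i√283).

-283 mod 4 = 1, hence disc K = -283 and O_K = ℤ[(1+√-283)/2].
Since gcd(79, -283) = 1 the prime 79 does not ramify.
Euler's criterion: (-283)^39 mod 79 = 78. Thus (-283|79) = -1.
(-283/79) = -1, so 79 is inert.

79 remains inert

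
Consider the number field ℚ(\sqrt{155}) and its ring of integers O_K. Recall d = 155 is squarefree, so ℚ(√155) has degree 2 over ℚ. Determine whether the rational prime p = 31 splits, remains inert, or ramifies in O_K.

31 is ramified

d = 155 ≡ 3 (mod 4), so O_K = ℤ[√155] and disc(K) = 4d = 620.
disc(K) = 620 = 31·20, so p = 31 is ramified.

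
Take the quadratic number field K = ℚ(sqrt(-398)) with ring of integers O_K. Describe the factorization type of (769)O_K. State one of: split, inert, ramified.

split — (769) = 𝔭₁𝔭₂ with 𝔭₁ ≠ 𝔭₂

Since -398 ≢ 1 mod 4, the ring of integers is ℤ[√-398] with discriminant 4·(-398) = -1592.
769 ∤ -1592, so 769 is unramified.
Legendre symbol by Euler's criterion: (-398/769) ≡ (-398)^384 ≡ 1 (mod 769), i.e. (-398/769) = 1.
Legendre symbol 1 ⇒ 769 is split.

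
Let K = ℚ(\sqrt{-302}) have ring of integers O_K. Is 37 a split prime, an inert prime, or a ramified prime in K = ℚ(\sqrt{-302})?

inert — (37) stays prime in O_K

d = -302 ≡ 2 (mod 4), so O_K = ℤ[√-302] and disc(K) = 4d = -1208.
37 ∤ -1208, so 37 is unramified.
Euler's criterion: (-302)^18 mod 37 = 36. Thus (-302|37) = -1.
d is a non-residue mod p, hence 37 remains inert in O_K.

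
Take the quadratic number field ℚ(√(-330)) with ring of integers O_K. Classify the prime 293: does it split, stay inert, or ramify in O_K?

splits completely

d = -330 ≡ 2 (mod 4), so O_K = ℤ[√-330] and disc(K) = 4d = -1320.
Since gcd(293, -1320) = 1 the prime 293 does not ramify.
Legendre symbol by Euler's criterion: (-330/293) ≡ (-330)^146 ≡ 1 (mod 293), i.e. (-330/293) = 1.
(-330/293) = 1, so 293 splits.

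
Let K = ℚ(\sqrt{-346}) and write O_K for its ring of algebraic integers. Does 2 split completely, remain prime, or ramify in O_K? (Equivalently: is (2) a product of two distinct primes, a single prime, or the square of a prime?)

ramified — (2) = 𝔭²

Since -346 ≢ 1 mod 4, the ring of integers is ℤ[√-346] with discriminant 4·(-346) = -1384.
disc(K) = -1384 = 2·(-692), so p = 2 is ramified.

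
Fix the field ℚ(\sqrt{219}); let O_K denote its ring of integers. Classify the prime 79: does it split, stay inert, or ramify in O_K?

d = 219 ≡ 3 (mod 4), so O_K = ℤ[√219] and disc(K) = 4d = 876.
79 ∤ 876, so 79 is unramified.
Compute (219/79) via Euler: 61^((79-1)/2) mod 79 = 78, so (219/79) = -1.
Legendre symbol -1 ⇒ 79 is inert.

remains prime (inert)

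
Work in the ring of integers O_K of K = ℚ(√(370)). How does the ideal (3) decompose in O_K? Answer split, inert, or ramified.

3 splits in O_K

d = 370 ≡ 2 (mod 4), so O_K = ℤ[√370] and disc(K) = 4d = 1480.
disc(K) = 1480 is not divisible by 3; 3 is unramified.
(370/3) = 1^1 mod 3 = 1, giving Legendre symbol 1.
Legendre symbol 1 ⇒ 3 is split.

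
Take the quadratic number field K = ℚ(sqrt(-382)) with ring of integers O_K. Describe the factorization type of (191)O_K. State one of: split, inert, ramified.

ramifies in O_K

Since -382 ≢ 1 mod 4, the ring of integers is ℤ[√-382] with discriminant 4·(-382) = -1528.
disc(K) = -1528 = 191·(-8), so p = 191 is ramified.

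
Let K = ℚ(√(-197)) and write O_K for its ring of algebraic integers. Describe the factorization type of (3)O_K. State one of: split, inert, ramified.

p splits

d = -197 ≡ 3 (mod 4), so O_K = ℤ[√-197] and disc(K) = 4d = -788.
disc(K) = -788 is not divisible by 3; 3 is unramified.
(-197/3) = 1^1 mod 3 = 1, giving Legendre symbol 1.
Legendre symbol 1 ⇒ 3 is split.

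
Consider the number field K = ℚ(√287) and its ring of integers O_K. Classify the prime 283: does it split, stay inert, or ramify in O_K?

287 mod 4 = 3, hence disc K = 4·287 = 1148 and O_K = ℤ[√287].
283 ∤ 1148, so 283 is unramified.
Compute (287/283) via Euler: 4^((283-1)/2) mod 283 = 1, so (287/283) = 1.
(287/283) = 1, so 283 splits.

split — (283) = 𝔭₁𝔭₂ with 𝔭₁ ≠ 𝔭₂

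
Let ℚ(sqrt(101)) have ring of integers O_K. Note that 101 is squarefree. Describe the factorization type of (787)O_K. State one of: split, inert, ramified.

d = 101 ≡ 1 (mod 4), so O_K = ℤ[(1+√101)/2] and disc(K) = d = 101.
disc(K) = 101 is not divisible by 787; 787 is unramified.
Compute (101/787) via Euler: 101^((787-1)/2) mod 787 = 1, so (101/787) = 1.
(101/787) = 1, so 787 splits.

splits completely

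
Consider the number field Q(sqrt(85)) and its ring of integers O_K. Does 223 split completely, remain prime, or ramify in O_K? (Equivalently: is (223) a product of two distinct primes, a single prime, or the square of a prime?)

p is inert

Since 85 ≡ 1 mod 4, the ring of integers is ℤ[(1+√85)/2] with discriminant 85.
Since gcd(223, 85) = 1 the prime 223 does not ramify.
Compute (85/223) via Euler: 85^((223-1)/2) mod 223 = 222, so (85/223) = -1.
(85/223) = -1, so 223 is inert.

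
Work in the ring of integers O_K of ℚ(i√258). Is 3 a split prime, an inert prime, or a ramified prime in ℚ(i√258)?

d = -258 ≡ 2 (mod 4), so O_K = ℤ[√-258] and disc(K) = 4d = -1032.
Ramification test: 3 | -1032. The prime 3 ramifies in K.

ramified — (3) = 𝔭²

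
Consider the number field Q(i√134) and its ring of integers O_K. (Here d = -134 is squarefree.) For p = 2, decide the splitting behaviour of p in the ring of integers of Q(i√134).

2 is ramified

Since -134 ≢ 1 mod 4, the ring of integers is ℤ[√-134] with discriminant 4·(-134) = -536.
Ramification test: 2 | -536. The prime 2 ramifies in K.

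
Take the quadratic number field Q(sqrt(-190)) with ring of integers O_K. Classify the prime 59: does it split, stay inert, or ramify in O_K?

splits completely

d = -190 ≡ 2 (mod 4), so O_K = ℤ[√-190] and disc(K) = 4d = -760.
Since gcd(59, -760) = 1 the prime 59 does not ramify.
Euler's criterion: (-190)^29 mod 59 = 1. Thus (-190|59) = 1.
(-190/59) = 1, so 59 splits.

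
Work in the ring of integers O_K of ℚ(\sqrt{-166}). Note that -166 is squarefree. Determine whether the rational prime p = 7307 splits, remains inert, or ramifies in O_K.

Since -166 ≢ 1 mod 4, the ring of integers is ℤ[√-166] with discriminant 4·(-166) = -664.
disc(K) = -664 is not divisible by 7307; 7307 is unramified.
Legendre symbol by Euler's criterion: (-166/7307) ≡ (-166)^3653 ≡ 7306 (mod 7307), i.e. (-166/7307) = -1.
Legendre symbol -1 ⇒ 7307 is inert.

remains prime (inert)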